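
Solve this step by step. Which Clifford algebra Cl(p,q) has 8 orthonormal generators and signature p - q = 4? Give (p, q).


We need p + q = 8 and p - q = 4.
Adding: 2p = 8 + 4 = 12, so p = 6.
Then q = 8 - 6 = 2.
(p, q) = (6, 2)


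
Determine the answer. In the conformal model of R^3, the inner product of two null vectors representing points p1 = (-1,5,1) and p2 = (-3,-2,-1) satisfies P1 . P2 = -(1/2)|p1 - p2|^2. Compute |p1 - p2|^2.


p1 - p2 = (2, 7, 2)
|p1 - p2|^2 = 2^2 + 7^2 + 2^2
= 4 + 49 + 4
= 57


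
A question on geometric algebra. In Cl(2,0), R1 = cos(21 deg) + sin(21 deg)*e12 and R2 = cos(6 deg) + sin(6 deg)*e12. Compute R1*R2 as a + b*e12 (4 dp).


Same-plane rotors commute and their half-angles add:
R1*R2 = cos(a1 + a2) + sin(a1 + a2)*e12.
a1 + a2 = 21 + 6 = 27 deg
cos(27 deg) = 0.8910
sin(27 deg) = 0.4540
R1*R2 = 0.8910 + 0.4540*e12


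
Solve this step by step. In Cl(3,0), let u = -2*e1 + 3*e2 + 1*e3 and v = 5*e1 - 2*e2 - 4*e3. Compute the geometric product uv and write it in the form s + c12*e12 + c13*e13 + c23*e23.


In Cl(3,0): e_i^2 = 1, e_ie_j = -e_je_i for i != j.
Scalar part = u . v = (-2)*5 + 3*(-2) + 1*(-4)
= -10 + (-6) + (-4) = -20
e12 coeff = (-2)*(-2) - 3*5 = 4 - 15 = -11
e13 coeff = (-2)*(-4) - 1*5 = 8 - 5 = 3
e23 coeff = 3*(-4) - 1*(-2) = -12 - (-2) = -10
uv = -20 - 11*e12 + 3*e13 - 10*e23


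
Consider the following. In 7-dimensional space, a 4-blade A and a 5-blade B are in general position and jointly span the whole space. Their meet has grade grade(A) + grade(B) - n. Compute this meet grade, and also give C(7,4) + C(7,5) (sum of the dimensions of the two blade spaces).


Meet grade = grade(A) + grade(B) - n
= 4 + 5 - 7 = 2
C(7,4) = 35
C(7,5) = 21
dim_A + dim_B = 35 + 21 = 56


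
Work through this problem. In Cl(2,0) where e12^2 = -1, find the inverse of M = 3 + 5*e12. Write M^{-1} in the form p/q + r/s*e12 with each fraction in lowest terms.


M = 3 + 5*e12, where e12^2 = -1.
Since M commutes with its reverse ~M = a - b*e12, M * ~M = a^2 - b^2*e12^2 = a^2 + b^2.
So M^{-1} = ~M / (a^2 + b^2) = (a - b*e12)/(a^2 + b^2).
a^2 + b^2 = 9 + 25 = 34
Scalar part = 3/34 = 3/34
Bivector coeff = -5/34 = -5/34
M^{-1} = 3/34 - 5/34*e12


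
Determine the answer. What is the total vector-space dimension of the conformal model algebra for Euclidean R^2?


The conformal model of R^2 uses Cl(3,1): the 2 Euclidean generators plus two extra orthogonal generators e+ (e+^2 = +1) and e- (e-^2 = -1), from which the null vectors e0, einf are built.
Number of generators m = 2 + 2 = 4.
dim Cl(p,q) = 2^m = 2^4 = 16


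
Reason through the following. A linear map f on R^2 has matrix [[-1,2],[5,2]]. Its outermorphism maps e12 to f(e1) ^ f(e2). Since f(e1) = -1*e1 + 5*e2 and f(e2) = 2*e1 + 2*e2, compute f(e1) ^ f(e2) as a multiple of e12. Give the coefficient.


The outermorphism of a linear map f sends e1^e2 to f(e1)^f(e2).
f(e1) = -1*e1 + 5*e2
f(e2) = 2*e1 + 2*e2
f(e1) ^ f(e2) = (-1*e1 + 5*e2) ^ (2*e1 + 2*e2)
= (-1)*2*e12 + 5*2*e21
= (-2 - 10)*e12
= -12*e12
Coefficient = -12


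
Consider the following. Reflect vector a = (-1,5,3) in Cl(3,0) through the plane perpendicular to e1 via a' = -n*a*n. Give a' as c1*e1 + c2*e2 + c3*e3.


Reflection formula: a' = -n*a*n, with n = e1 (unit vector, n^2 = 1).
For reflection through hyperplane perp to e1:
The component along e1 flips sign, others stay.
a = (-1, 5, 3)
a' = (1, 5, 3)
a' = 1*e1 + 5*e2 + 3*e3


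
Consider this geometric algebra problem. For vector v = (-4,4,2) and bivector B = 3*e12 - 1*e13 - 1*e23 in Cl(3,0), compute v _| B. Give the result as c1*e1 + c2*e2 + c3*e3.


Left contraction v _| B = <vB>_1 (grade-1 part of the geometric product vB).
Using e1_|e12 = e2, e2_|e12 = -e1, e1_|e13 = e3, e3_|e13 = -e1, e2_|e23 = e3, e3_|e23 = -e2:
e1 coeff: -v2*b12 - v3*b13 = -(4)*(3) - (2)*(-1) = -10
e2 coeff: v1*b12 - v3*b23 = (-4)*(3) - (2)*(-1) = -10
e3 coeff: v1*b13 + v2*b23 = (-4)*(-1) + (4)*(-1) = 0
v _| B = -10*e1 - 10*e2 + 0*e3


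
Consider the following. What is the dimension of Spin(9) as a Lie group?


Spin(n) double-covers SO(n); both have Lie algebra so(n) of dimension n(n-1)/2.
n = 9
n(n-1) = 9 * 8 = 72
dim Spin(9) = 72/2 = 36


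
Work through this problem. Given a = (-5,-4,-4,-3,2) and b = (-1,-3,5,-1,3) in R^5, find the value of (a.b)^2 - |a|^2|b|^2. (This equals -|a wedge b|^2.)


a . b = (-5)*(-1) + (-4)*(-3) + (-4)*5 + (-3)*(-1) + 2*3
= 5 + 12 + (-20) + 3 + 6 = 6
|a|^2 = (-5)^2 + (-4)^2 + (-4)^2 + (-3)^2 + 2^2 = 70
|b|^2 = (-1)^2 + (-3)^2 + 5^2 + (-1)^2 + 3^2 = 45
(a.b)^2 = 6^2 = 36
|a|^2 * |b|^2 = 70 * 45 = 3150
Result = 36 - 3150 = -3114


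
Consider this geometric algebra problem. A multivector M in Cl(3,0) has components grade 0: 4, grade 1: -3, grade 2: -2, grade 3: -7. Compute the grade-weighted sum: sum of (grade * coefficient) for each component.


Grade-weighted sum = sum of grade_k * coefficient_k
0*4 = 0
1*(-3) = -3
2*(-2) = -4
3*(-7) = -21
Total = 0 + (-3) + (-4) + (-21) = -28


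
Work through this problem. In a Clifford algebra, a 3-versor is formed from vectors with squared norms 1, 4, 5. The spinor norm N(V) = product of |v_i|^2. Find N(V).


Spinor norm N(V) = |v1|^2 * |v2|^2 * ... * |v3|^2
= 1 * 4 * 5
Running product: 1, 4, 20
N(V) = 20


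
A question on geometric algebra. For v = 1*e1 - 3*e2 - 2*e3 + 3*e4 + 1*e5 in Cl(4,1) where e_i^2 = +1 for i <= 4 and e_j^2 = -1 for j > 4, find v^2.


v^2 = sum of c_i^2 * e_i^2
Positive signature terms (e_i^2 = +1): 1^2 + (-3)^2 + (-2)^2 + 3^2 = 23
Negative signature terms (e_j^2 = -1): 1^2 = 1
v^2 = 23 - 1 = 22


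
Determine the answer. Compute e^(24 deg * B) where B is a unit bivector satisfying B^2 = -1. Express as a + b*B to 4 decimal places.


For a unit bivector B with B^2 = -1, the exponential series gives
e^(theta*B) = cos(theta) + sin(theta)*B (the GA analogue of Euler's formula).
theta = 24 degrees = 0.418879 rad
cos(24 deg) = 0.9135
sin(24 deg) = 0.4067
exp(theta*B) = 0.9135 + 0.4067*B


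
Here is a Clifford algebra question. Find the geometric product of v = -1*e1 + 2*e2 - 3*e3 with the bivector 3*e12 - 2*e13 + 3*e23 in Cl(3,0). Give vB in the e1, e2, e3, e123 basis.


vB has grade-1 (vector) and grade-3 (trivector) parts: vB = (v _| B) + (v ^ B).
Vector part <vB>_1:
  e1: -v2*b12 - v3*b13 = -(2)*(3) - (-3)*(-2) = -12
  e2: v1*b12 - v3*b23 = (-1)*(3) - (-3)*(3) = 6
  e3: v1*b13 + v2*b23 = (-1)*(-2) + (2)*(3) = 8
Trivector part <vB>_3:
  e123: v1*b23 - v2*b13 + v3*b12 = (-1)*(3) - (2)*(-2) + (-3)*(3) = -8
vB = -12*e1 + 6*e2 + 8*e3 - 8*e123


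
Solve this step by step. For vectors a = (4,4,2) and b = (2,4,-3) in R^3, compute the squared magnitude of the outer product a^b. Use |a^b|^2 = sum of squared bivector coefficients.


a wedge b = (a1*b2 - a2*b1)*e12 + (a1*b3 - a3*b1)*e13 + (a2*b3 - a3*b2)*e23
e12 coeff: 4*4 - 4*2 = 16 - 8 = 8
e13 coeff: 4*(-3) - 2*2 = -12 - 4 = -16
e23 coeff: 4*(-3) - 2*4 = -12 - 8 = -20
|a wedge b|^2 = 8^2 + (-16)^2 + (-20)^2
= 64 + 256 + 400
= 720


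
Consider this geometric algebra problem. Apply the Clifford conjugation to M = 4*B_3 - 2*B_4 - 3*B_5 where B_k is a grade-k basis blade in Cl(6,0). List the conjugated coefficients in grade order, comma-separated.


Clifford conjugate sign for grade k: (-1)^(k(k+1)/2)
Grade 3: (-1)^(3*4/2) = (-1)^6 = 1, coeff 4 -> 4
Grade 4: (-1)^(4*5/2) = (-1)^10 = 1, coeff -2 -> -2
Grade 5: (-1)^(5*6/2) = (-1)^15 = -1, coeff -3 -> 3
Conjugated coefficients: 4, -2, 3


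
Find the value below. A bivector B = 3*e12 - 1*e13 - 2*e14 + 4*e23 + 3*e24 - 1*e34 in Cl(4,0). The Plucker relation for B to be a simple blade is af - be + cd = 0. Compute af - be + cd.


Plucker relation: af - be + cd
a*f = 3*(-1) = -3
b*e = (-1)*3 = -3
c*d = (-2)*4 = -8
af - be + cd = -3 - (-3) + (-8)
= -8


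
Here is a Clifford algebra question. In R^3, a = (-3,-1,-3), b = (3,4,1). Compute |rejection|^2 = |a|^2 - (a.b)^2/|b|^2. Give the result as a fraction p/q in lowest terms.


|a|^2 = (-3)^2 + (-1)^2 + (-3)^2 = 19
|b|^2 = 3^2 + 4^2 + 1^2 = 26
a . b = (-3)*3 + (-1)*4 + (-3)*1 = -16
(a.b)^2 = (-16)^2 = 256
|rej|^2 = 19 - 256/26
= (494 - 256)/26
= 238/26
In lowest terms: 119/13


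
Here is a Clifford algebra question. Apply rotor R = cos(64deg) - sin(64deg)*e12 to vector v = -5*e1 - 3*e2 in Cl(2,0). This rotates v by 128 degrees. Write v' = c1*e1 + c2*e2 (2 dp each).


Rotor R = cos(64deg) - sin(64deg)*e12
Rotation angle theta = 2 * 64 = 128 degrees
v' = R*v*~R rotates v by theta.
cos(128deg) = -0.6157, sin(128deg) = 0.7880
v'_1 = -5*cos(128deg) - (-3)*sin(128deg)
= -5*(-0.6157) - (-3)*0.7880
= 5.44
v'_2 = -5*sin(128deg) + (-3)*cos(128deg)
= -5*0.7880 + (-3)*(-0.6157)
= -2.09
v' = 5.44*e1 - 2.09*e2


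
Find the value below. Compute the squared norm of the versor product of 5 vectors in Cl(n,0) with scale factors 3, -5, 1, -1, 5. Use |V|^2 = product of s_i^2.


Each vector v_i has |v_i|^2 = s_i^2
Squared scales: 3^2 = 9, (-5)^2 = 25, 1^2 = 1, (-1)^2 = 1, 5^2 = 25
|V|^2 = 9 * 25 * 1 * 1 * 25
= 5625


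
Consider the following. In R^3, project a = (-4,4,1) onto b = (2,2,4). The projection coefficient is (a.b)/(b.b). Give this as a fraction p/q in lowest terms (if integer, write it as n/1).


Projection coefficient = (a . b) / (b . b)
a . b = (-4)*2 + 4*2 + 1*4
= -8 + 8 + 4 = 4
b . b = 2^2 + 2^2 + 4^2
= 4 + 4 + 16 = 24
Coefficient = 4/24
In lowest terms: 1/6


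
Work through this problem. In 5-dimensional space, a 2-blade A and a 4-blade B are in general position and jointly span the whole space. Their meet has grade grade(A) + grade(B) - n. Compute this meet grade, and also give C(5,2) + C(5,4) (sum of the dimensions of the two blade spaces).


Meet grade = grade(A) + grade(B) - n
= 2 + 4 - 5 = 1
C(5,2) = 10
C(5,4) = 5
dim_A + dim_B = 10 + 5 = 15


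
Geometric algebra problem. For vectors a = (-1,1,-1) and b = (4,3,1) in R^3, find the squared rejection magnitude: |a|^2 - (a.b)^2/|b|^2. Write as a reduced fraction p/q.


|a|^2 = (-1)^2 + 1^2 + (-1)^2 = 3
|b|^2 = 4^2 + 3^2 + 1^2 = 26
a . b = (-1)*4 + 1*3 + (-1)*1 = -2
(a.b)^2 = (-2)^2 = 4
|rej|^2 = 3 - 4/26
= (78 - 4)/26
= 74/26
In lowest terms: 37/13


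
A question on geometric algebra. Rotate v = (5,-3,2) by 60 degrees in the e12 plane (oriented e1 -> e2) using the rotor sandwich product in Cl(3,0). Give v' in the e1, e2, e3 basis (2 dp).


Rotor R = cos(30deg) - sin(30deg)*e12
Rotation angle theta = 2 * 30 = 60 degrees in the e12 plane (e1 -> e2).
The component perpendicular to the plane (e3) is invariant: v'_3 = v3 = 2.00
cos(60deg) = 0.5000, sin(60deg) = 0.8660
v'_1 = v1*cos(theta) - v2*sin(theta) = 5*0.5000 - (-3)*0.8660 = 5.10
v'_2 = v1*sin(theta) + v2*cos(theta) = 5*0.8660 + (-3)*0.5000 = 2.83
v' = 5.10*e1 + 2.83*e2 + 2.00*e3


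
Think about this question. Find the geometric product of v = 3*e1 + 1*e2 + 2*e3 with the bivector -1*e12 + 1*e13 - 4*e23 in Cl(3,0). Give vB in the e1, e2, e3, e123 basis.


vB has grade-1 (vector) and grade-3 (trivector) parts: vB = (v _| B) + (v ^ B).
Vector part <vB>_1:
  e1: -v2*b12 - v3*b13 = -(1)*(-1) - (2)*(1) = -1
  e2: v1*b12 - v3*b23 = (3)*(-1) - (2)*(-4) = 5
  e3: v1*b13 + v2*b23 = (3)*(1) + (1)*(-4) = -1
Trivector part <vB>_3:
  e123: v1*b23 - v2*b13 + v3*b12 = (3)*(-4) - (1)*(1) + (2)*(-1) = -15
vB = -1*e1 + 5*e2 - 1*e3 - 15*e123


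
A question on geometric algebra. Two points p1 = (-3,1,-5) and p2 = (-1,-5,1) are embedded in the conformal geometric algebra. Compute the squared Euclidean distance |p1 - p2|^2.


p1 - p2 = (-2, 6, -6)
|p1 - p2|^2 = (-2)^2 + 6^2 + (-6)^2
= 4 + 36 + 36
= 76


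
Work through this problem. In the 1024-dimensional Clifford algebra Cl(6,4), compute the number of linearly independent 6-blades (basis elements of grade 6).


Number of grade-k basis blades in Cl(p,q) with n = p + q is C(n, k).
n = 6 + 4 = 10
C(10, 6) = 10! / (6! * 4!)
= 3628800 / (720 * 24)
= 210


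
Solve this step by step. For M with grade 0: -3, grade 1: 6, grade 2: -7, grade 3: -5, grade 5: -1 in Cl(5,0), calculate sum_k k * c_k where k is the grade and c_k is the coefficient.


Grade-weighted sum = sum of grade_k * coefficient_k
0*(-3) = 0
1*6 = 6
2*(-7) = -14
3*(-5) = -15
5*(-1) = -5
Total = 0 + 6 + (-14) + (-15) + (-5) = -28


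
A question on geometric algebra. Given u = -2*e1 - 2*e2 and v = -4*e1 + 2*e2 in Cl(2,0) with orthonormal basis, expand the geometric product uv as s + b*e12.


Expand: (-2*e1 - 2*e2)(-4*e1 + 2*e2)
= (-2)*(-4)*e1e1 + (-2)*2*e1e2 + (-2)*(-4)*e2e1 + (-2)*2*e2e2
Using e1^2 = e2^2 = 1, e2e1 = -e1e2:
Scalar part s = (-2)*(-4) + (-2)*2 = 8 + (-4) = 4
Bivector part b = (-2)*2 - (-2)*(-4) = -4 - 8 = -12
uv = 4 - 12*e12


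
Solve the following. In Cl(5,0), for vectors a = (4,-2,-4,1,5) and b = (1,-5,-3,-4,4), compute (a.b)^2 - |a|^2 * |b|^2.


a . b = 4*1 + (-2)*(-5) + (-4)*(-3) + 1*(-4) + 5*4
= 4 + 10 + 12 + (-4) + 20 = 42
|a|^2 = 4^2 + (-2)^2 + (-4)^2 + 1^2 + 5^2 = 62
|b|^2 = 1^2 + (-5)^2 + (-3)^2 + (-4)^2 + 4^2 = 67
(a.b)^2 = 42^2 = 1764
|a|^2 * |b|^2 = 62 * 67 = 4154
Result = 1764 - 4154 = -2390


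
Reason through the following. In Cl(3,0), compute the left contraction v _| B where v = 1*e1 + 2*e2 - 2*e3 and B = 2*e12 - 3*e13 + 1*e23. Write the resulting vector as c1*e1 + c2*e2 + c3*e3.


Left contraction v _| B = <vB>_1 (grade-1 part of the geometric product vB).
Using e1_|e12 = e2, e2_|e12 = -e1, e1_|e13 = e3, e3_|e13 = -e1, e2_|e23 = e3, e3_|e23 = -e2:
e1 coeff: -v2*b12 - v3*b13 = -(2)*(2) - (-2)*(-3) = -10
e2 coeff: v1*b12 - v3*b23 = (1)*(2) - (-2)*(1) = 4
e3 coeff: v1*b13 + v2*b23 = (1)*(-3) + (2)*(1) = -1
v _| B = -10*e1 + 4*e2 - 1*e3


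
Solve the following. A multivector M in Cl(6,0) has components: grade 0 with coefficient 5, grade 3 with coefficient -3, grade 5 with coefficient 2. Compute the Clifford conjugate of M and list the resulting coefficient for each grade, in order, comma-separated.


Clifford conjugate sign for grade k: (-1)^(k(k+1)/2)
Grade 0: (-1)^(0*1/2) = (-1)^0 = 1, coeff 5 -> 5
Grade 3: (-1)^(3*4/2) = (-1)^6 = 1, coeff -3 -> -3
Grade 5: (-1)^(5*6/2) = (-1)^15 = -1, coeff 2 -> -2
Conjugated coefficients: 5, -3, -2


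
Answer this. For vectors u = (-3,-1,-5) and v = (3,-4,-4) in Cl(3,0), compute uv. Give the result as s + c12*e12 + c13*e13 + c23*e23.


In Cl(3,0): e_i^2 = 1, e_ie_j = -e_je_i for i != j.
Scalar part = u . v = (-3)*3 + (-1)*(-4) + (-5)*(-4)
= -9 + 4 + 20 = 15
e12 coeff = (-3)*(-4) - (-1)*3 = 12 - (-3) = 15
e13 coeff = (-3)*(-4) - (-5)*3 = 12 - (-15) = 27
e23 coeff = (-1)*(-4) - (-5)*(-4) = 4 - 20 = -16
uv = 15 + 15*e12 + 27*e13 - 16*e23


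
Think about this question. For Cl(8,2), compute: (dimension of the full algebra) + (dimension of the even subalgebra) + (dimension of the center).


n = 8 + 2 = 10
Total dim = 2^10 = 1024
Even subalgebra dim = 2^9 = 512
n is even, so center dim = 1
Sum = 1024 + 512 + 1 = 1537


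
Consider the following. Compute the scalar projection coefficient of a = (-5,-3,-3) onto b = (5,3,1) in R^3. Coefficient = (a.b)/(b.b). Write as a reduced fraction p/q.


Projection coefficient = (a . b) / (b . b)
a . b = (-5)*5 + (-3)*3 + (-3)*1
= -25 + (-9) + (-3) = -37
b . b = 5^2 + 3^2 + 1^2
= 25 + 9 + 1 = 35
Coefficient = -37/35
In lowest terms: -37/35


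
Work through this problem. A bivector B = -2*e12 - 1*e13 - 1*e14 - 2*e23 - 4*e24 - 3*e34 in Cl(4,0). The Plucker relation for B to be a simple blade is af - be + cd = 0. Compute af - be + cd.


Plucker relation: af - be + cd
a*f = (-2)*(-3) = 6
b*e = (-1)*(-4) = 4
c*d = (-1)*(-2) = 2
af - be + cd = 6 - 4 + 2
= 4


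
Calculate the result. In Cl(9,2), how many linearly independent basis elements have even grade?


Even subalgebra dimension = 2^(n-1)
n = 9 + 2 = 11
2^(11 - 1) = 2^10 = 1024
Verification: sum of C(11,k) for even k = 1 + 55 + 330 + 462 + 165 + 11 = 1024
Result = 1024


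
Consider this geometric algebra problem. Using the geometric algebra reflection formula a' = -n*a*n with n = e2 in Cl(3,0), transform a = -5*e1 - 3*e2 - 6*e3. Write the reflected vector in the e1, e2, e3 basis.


Reflection formula: a' = -n*a*n, with n = e2 (unit vector, n^2 = 1).
For reflection through hyperplane perp to e2:
The component along e2 flips sign, others stay.
a = (-5, -3, -6)
a' = (-5, 3, -6)
a' = -5*e1 + 3*e2 - 6*e3


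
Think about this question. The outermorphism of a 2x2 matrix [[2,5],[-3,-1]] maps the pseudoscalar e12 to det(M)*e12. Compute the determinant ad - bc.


The outermorphism of a linear map f sends e1^e2 to f(e1)^f(e2).
f(e1) = 2*e1 - 3*e2
f(e2) = 5*e1 - 1*e2
f(e1) ^ f(e2) = (2*e1 - 3*e2) ^ (5*e1 - 1*e2)
= 2*(-1)*e12 + (-3)*5*e21
= (-2 - (-15))*e12
= 13*e12
Coefficient = 13


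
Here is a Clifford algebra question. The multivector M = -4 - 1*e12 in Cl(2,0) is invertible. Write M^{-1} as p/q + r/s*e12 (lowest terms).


M = -4 - 1*e12, where e12^2 = -1.
Since M commutes with its reverse ~M = a - b*e12, M * ~M = a^2 - b^2*e12^2 = a^2 + b^2.
So M^{-1} = ~M / (a^2 + b^2) = (a - b*e12)/(a^2 + b^2).
a^2 + b^2 = 16 + 1 = 17
Scalar part = -4/17 = -4/17
Bivector coeff = 1/17 = 1/17
M^{-1} = -4/17 + 1/17*e12


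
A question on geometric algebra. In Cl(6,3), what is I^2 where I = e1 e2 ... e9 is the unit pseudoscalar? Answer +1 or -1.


The pseudoscalar I = e1...e_n (product of all n generators) of Cl(p,q) satisfies I^2 = (-1)^(q + n(n-1)/2).
p = 6, q = 3, n = p + q = 9
n(n-1)/2 = 9 * 8 / 2 = 36
Exponent = q + n(n-1)/2 = 3 + 36 = 39
I^2 = (-1)^39 = -1


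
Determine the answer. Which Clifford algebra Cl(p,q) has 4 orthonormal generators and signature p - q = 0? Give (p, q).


We need p + q = 4 and p - q = 0.
Adding: 2p = 4 + 0 = 4, so p = 2.
Then q = 4 - 2 = 2.
(p, q) = (2, 2)


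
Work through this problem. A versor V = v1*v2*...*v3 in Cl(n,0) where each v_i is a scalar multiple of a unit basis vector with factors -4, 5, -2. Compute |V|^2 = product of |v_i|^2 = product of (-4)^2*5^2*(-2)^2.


Each vector v_i has |v_i|^2 = s_i^2
Squared scales: (-4)^2 = 16, 5^2 = 25, (-2)^2 = 4
|V|^2 = 16 * 25 * 4
= 1600


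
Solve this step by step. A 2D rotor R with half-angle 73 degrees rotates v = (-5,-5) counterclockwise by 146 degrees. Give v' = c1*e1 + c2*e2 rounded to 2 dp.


Rotor R = cos(73deg) - sin(73deg)*e12
Rotation angle theta = 2 * 73 = 146 degrees
v' = R*v*~R rotates v by theta.
cos(146deg) = -0.8290, sin(146deg) = 0.5592
v'_1 = -5*cos(146deg) - (-5)*sin(146deg)
= -5*(-0.8290) - (-5)*0.5592
= 6.94
v'_2 = -5*sin(146deg) + (-5)*cos(146deg)
= -5*0.5592 + (-5)*(-0.8290)
= 1.35
v' = 6.94*e1 + 1.35*e2


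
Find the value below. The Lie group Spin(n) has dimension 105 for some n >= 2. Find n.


dim Spin(n) = dim so(n) = n(n-1)/2.
Solve n(n-1)/2 = 105, i.e. n^2 - n - 210 = 0.
Discriminant = 1 + 8*105 = 841
n = (1 + sqrt(841))/2 = (1 + 29)/2 = 15


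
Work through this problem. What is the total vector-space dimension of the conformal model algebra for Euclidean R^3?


The conformal model of R^3 uses Cl(4,1): the 3 Euclidean generators plus two extra orthogonal generators e+ (e+^2 = +1) and e- (e-^2 = -1), from which the null vectors e0, einf are built.
Number of generators m = 3 + 2 = 5.
dim Cl(p,q) = 2^m = 2^5 = 32


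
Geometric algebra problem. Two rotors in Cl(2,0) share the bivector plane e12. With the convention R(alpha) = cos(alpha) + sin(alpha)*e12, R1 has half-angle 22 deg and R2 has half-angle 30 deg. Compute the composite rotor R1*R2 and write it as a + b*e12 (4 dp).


Same-plane rotors commute and their half-angles add:
R1*R2 = cos(a1 + a2) + sin(a1 + a2)*e12.
a1 + a2 = 22 + 30 = 52 deg
cos(52 deg) = 0.6157
sin(52 deg) = 0.7880
R1*R2 = 0.6157 + 0.7880*e12


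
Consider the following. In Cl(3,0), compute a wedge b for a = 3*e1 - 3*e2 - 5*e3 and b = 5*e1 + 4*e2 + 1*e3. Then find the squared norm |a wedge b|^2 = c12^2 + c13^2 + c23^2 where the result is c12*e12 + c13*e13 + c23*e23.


a wedge b = (a1*b2 - a2*b1)*e12 + (a1*b3 - a3*b1)*e13 + (a2*b3 - a3*b2)*e23
e12 coeff: 3*4 - (-3)*5 = 12 - (-15) = 27
e13 coeff: 3*1 - (-5)*5 = 3 - (-25) = 28
e23 coeff: (-3)*1 - (-5)*4 = -3 - (-20) = 17
|a wedge b|^2 = 27^2 + 28^2 + 17^2
= 729 + 784 + 289
= 1802


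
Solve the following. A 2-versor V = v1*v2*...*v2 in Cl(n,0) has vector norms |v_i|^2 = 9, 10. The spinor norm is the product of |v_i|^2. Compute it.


Spinor norm N(V) = |v1|^2 * |v2|^2 * ... * |v2|^2
= 9 * 10
Running product: 9, 90
N(V) = 90


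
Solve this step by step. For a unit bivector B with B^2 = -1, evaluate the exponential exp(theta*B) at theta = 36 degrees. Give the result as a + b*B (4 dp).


For a unit bivector B with B^2 = -1, the exponential series gives
e^(theta*B) = cos(theta) + sin(theta)*B (the GA analogue of Euler's formula).
theta = 36 degrees = 0.628319 rad
cos(36 deg) = 0.8090
sin(36 deg) = 0.5878
exp(theta*B) = 0.8090 + 0.5878*B


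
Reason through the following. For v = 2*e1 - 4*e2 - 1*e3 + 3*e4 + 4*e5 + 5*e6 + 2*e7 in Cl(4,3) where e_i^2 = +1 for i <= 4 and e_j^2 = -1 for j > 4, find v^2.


v^2 = sum of c_i^2 * e_i^2
Positive signature terms (e_i^2 = +1): 2^2 + (-4)^2 + (-1)^2 + 3^2 = 30
Negative signature terms (e_j^2 = -1): 4^2 + 5^2 + 2^2 = 45
v^2 = 30 - 45 = -15


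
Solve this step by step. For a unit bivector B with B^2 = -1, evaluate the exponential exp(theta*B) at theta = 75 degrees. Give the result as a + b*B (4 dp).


For a unit bivector B with B^2 = -1, the exponential series gives
e^(theta*B) = cos(theta) + sin(theta)*B (the GA analogue of Euler's formula).
theta = 75 degrees = 1.308997 rad
cos(75 deg) = 0.2588
sin(75 deg) = 0.9659
exp(theta*B) = 0.2588 + 0.9659*B


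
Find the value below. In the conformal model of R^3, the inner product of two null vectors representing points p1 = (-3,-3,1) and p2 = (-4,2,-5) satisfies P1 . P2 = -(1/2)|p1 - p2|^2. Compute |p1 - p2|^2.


p1 - p2 = (1, -5, 6)
|p1 - p2|^2 = 1^2 + (-5)^2 + 6^2
= 1 + 25 + 36
= 62


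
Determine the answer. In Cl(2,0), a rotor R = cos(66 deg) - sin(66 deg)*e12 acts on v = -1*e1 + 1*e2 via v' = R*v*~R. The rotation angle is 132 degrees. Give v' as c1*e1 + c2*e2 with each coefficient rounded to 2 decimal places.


Rotor R = cos(66deg) - sin(66deg)*e12
Rotation angle theta = 2 * 66 = 132 degrees
v' = R*v*~R rotates v by theta.
cos(132deg) = -0.6691, sin(132deg) = 0.7431
v'_1 = -1*cos(132deg) - 1*sin(132deg)
= -1*(-0.6691) - 1*0.7431
= -0.07
v'_2 = -1*sin(132deg) + 1*cos(132deg)
= -1*0.7431 + 1*(-0.6691)
= -1.41
v' = -0.07*e1 - 1.41*e2


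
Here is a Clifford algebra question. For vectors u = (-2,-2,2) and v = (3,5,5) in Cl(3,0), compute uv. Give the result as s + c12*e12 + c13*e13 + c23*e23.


In Cl(3,0): e_i^2 = 1, e_ie_j = -e_je_i for i != j.
Scalar part = u . v = (-2)*3 + (-2)*5 + 2*5
= -6 + (-10) + 10 = -6
e12 coeff = (-2)*5 - (-2)*3 = -10 - (-6) = -4
e13 coeff = (-2)*5 - 2*3 = -10 - 6 = -16
e23 coeff = (-2)*5 - 2*5 = -10 - 10 = -20
uv = -6 - 4*e12 - 16*e13 - 20*e23


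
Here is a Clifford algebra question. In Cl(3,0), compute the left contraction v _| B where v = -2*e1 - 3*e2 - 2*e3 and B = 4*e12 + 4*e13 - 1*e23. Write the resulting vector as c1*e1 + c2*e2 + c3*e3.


Left contraction v _| B = <vB>_1 (grade-1 part of the geometric product vB).
Using e1_|e12 = e2, e2_|e12 = -e1, e1_|e13 = e3, e3_|e13 = -e1, e2_|e23 = e3, e3_|e23 = -e2:
e1 coeff: -v2*b12 - v3*b13 = -(-3)*(4) - (-2)*(4) = 20
e2 coeff: v1*b12 - v3*b23 = (-2)*(4) - (-2)*(-1) = -10
e3 coeff: v1*b13 + v2*b23 = (-2)*(4) + (-3)*(-1) = -5
v _| B = 20*e1 - 10*e2 - 5*e3


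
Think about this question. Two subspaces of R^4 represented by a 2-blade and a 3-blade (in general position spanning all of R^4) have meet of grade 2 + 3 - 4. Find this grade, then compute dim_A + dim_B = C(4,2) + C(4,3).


Meet grade = grade(A) + grade(B) - n
= 2 + 3 - 4 = 1
C(4,2) = 6
C(4,3) = 4
dim_A + dim_B = 6 + 4 = 10


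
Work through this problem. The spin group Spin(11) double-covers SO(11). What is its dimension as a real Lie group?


Spin(n) double-covers SO(n); both have Lie algebra so(n) of dimension n(n-1)/2.
n = 11
n(n-1) = 11 * 10 = 110
dim Spin(11) = 110/2 = 55


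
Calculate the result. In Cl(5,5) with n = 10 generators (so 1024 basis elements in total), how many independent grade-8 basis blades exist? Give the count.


Number of grade-k basis blades in Cl(p,q) with n = p + q is C(n, k).
n = 5 + 5 = 10
C(10, 8) = 10! / (8! * 2!)
= 3628800 / (40320 * 2)
= 45


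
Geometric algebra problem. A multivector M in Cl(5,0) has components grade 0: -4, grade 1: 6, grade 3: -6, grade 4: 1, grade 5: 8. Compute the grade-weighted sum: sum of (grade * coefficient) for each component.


Grade-weighted sum = sum of grade_k * coefficient_k
0*(-4) = 0
1*6 = 6
3*(-6) = -18
4*1 = 4
5*8 = 40
Total = 0 + 6 + (-18) + 4 + 40 = 32


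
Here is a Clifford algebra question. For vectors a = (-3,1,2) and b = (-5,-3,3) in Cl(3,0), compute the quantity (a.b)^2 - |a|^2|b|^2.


a . b = (-3)*(-5) + 1*(-3) + 2*3
= 15 + (-3) + 6 = 18
|a|^2 = (-3)^2 + 1^2 + 2^2 = 14
|b|^2 = (-5)^2 + (-3)^2 + 3^2 = 43
(a.b)^2 = 18^2 = 324
|a|^2 * |b|^2 = 14 * 43 = 602
Result = 324 - 602 = -278


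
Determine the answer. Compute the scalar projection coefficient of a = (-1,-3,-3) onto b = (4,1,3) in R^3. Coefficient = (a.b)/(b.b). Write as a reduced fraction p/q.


Projection coefficient = (a . b) / (b . b)
a . b = (-1)*4 + (-3)*1 + (-3)*3
= -4 + (-3) + (-9) = -16
b . b = 4^2 + 1^2 + 3^2
= 16 + 1 + 9 = 26
Coefficient = -16/26
In lowest terms: -8/13


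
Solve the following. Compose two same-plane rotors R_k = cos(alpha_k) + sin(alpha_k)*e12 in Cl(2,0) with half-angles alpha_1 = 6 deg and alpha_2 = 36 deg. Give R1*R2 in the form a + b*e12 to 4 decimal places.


Same-plane rotors commute and their half-angles add:
R1*R2 = cos(a1 + a2) + sin(a1 + a2)*e12.
a1 + a2 = 6 + 36 = 42 deg
cos(42 deg) = 0.7431
sin(42 deg) = 0.6691
R1*R2 = 0.7431 + 0.6691*e12


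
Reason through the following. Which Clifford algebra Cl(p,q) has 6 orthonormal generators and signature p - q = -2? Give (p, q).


We need p + q = 6 and p - q = -2.
Adding: 2p = 6 + (-2) = 4, so p = 2.
Then q = 6 - 2 = 4.
(p, q) = (2, 4)


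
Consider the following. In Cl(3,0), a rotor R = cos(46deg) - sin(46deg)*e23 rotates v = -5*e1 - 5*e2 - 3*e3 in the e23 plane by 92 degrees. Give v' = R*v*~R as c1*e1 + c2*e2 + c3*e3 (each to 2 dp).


Rotor R = cos(46deg) - sin(46deg)*e23
Rotation angle theta = 2 * 46 = 92 degrees in the e23 plane (e2 -> e3).
The component perpendicular to the plane (e1) is invariant: v'_1 = v1 = -5.00
cos(92deg) = -0.0349, sin(92deg) = 0.9994
v'_2 = v2*cos(theta) - v3*sin(theta) = -5*(-0.0349) - (-3)*0.9994 = 3.17
v'_3 = v2*sin(theta) + v3*cos(theta) = -5*0.9994 + (-3)*(-0.0349) = -4.89
v' = -5.00*e1 + 3.17*e2 - 4.89*e3


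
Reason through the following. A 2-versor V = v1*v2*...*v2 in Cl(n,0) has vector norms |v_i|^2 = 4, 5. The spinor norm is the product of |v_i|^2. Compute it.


Spinor norm N(V) = |v1|^2 * |v2|^2 * ... * |v2|^2
= 4 * 5
Running product: 4, 20
N(V) = 20


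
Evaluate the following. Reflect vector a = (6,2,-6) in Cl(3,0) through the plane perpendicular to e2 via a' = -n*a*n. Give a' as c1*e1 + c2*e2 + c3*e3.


Reflection formula: a' = -n*a*n, with n = e2 (unit vector, n^2 = 1).
For reflection through hyperplane perp to e2:
The component along e2 flips sign, others stay.
a = (6, 2, -6)
a' = (6, -2, -6)
a' = 6*e1 - 2*e2 - 6*e3


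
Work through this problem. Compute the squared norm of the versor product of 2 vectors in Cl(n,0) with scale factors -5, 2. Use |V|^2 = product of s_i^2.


Each vector v_i has |v_i|^2 = s_i^2
Squared scales: (-5)^2 = 25, 2^2 = 4
|V|^2 = 25 * 4
= 100


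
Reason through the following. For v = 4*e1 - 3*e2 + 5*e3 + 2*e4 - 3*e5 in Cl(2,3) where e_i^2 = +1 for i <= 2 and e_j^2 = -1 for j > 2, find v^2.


v^2 = sum of c_i^2 * e_i^2
Positive signature terms (e_i^2 = +1): 4^2 + (-3)^2 = 25
Negative signature terms (e_j^2 = -1): 5^2 + 2^2 + (-3)^2 = 38
v^2 = 25 - 38 = -13


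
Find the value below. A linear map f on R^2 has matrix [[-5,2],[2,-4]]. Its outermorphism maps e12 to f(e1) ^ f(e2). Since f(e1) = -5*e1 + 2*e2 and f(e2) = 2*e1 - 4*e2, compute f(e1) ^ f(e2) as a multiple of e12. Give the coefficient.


The outermorphism of a linear map f sends e1^e2 to f(e1)^f(e2).
f(e1) = -5*e1 + 2*e2
f(e2) = 2*e1 - 4*e2
f(e1) ^ f(e2) = (-5*e1 + 2*e2) ^ (2*e1 - 4*e2)
= (-5)*(-4)*e12 + 2*2*e21
= (20 - 4)*e12
= 16*e12
Coefficient = 16


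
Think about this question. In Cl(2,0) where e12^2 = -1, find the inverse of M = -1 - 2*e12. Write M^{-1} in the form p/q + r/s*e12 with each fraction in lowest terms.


M = -1 - 2*e12, where e12^2 = -1.
Since M commutes with its reverse ~M = a - b*e12, M * ~M = a^2 - b^2*e12^2 = a^2 + b^2.
So M^{-1} = ~M / (a^2 + b^2) = (a - b*e12)/(a^2 + b^2).
a^2 + b^2 = 1 + 4 = 5
Scalar part = -1/5 = -1/5
Bivector coeff = 2/5 = 2/5
M^{-1} = -1/5 + 2/5*e12


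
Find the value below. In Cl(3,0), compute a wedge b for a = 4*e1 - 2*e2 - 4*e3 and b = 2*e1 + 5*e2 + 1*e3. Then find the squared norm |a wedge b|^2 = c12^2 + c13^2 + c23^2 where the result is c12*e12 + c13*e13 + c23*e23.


a wedge b = (a1*b2 - a2*b1)*e12 + (a1*b3 - a3*b1)*e13 + (a2*b3 - a3*b2)*e23
e12 coeff: 4*5 - (-2)*2 = 20 - (-4) = 24
e13 coeff: 4*1 - (-4)*2 = 4 - (-8) = 12
e23 coeff: (-2)*1 - (-4)*5 = -2 - (-20) = 18
|a wedge b|^2 = 24^2 + 12^2 + 18^2
= 576 + 144 + 324
= 1044


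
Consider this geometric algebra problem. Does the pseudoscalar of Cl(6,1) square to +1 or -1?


The pseudoscalar I = e1...e_n (product of all n generators) of Cl(p,q) satisfies I^2 = (-1)^(q + n(n-1)/2).
p = 6, q = 1, n = p + q = 7
n(n-1)/2 = 7 * 6 / 2 = 21
Exponent = q + n(n-1)/2 = 1 + 21 = 22
I^2 = (-1)^22 = +1


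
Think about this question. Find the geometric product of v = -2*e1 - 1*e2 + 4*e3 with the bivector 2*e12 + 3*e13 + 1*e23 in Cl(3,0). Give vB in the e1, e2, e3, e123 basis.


vB has grade-1 (vector) and grade-3 (trivector) parts: vB = (v _| B) + (v ^ B).
Vector part <vB>_1:
  e1: -v2*b12 - v3*b13 = -(-1)*(2) - (4)*(3) = -10
  e2: v1*b12 - v3*b23 = (-2)*(2) - (4)*(1) = -8
  e3: v1*b13 + v2*b23 = (-2)*(3) + (-1)*(1) = -7
Trivector part <vB>_3:
  e123: v1*b23 - v2*b13 + v3*b12 = (-2)*(1) - (-1)*(3) + (4)*(2) = 9
vB = -10*e1 - 8*e2 - 7*e3 + 9*e123


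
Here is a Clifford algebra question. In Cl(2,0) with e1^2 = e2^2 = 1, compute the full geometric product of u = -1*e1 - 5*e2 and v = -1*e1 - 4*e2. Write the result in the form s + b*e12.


Expand: (-1*e1 - 5*e2)(-1*e1 - 4*e2)
= (-1)*(-1)*e1e1 + (-1)*(-4)*e1e2 + (-5)*(-1)*e2e1 + (-5)*(-4)*e2e2
Using e1^2 = e2^2 = 1, e2e1 = -e1e2:
Scalar part s = (-1)*(-1) + (-5)*(-4) = 1 + 20 = 21
Bivector part b = (-1)*(-4) - (-5)*(-1) = 4 - 5 = -1
uv = 21 - 1*e12


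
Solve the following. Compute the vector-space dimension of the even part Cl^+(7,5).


Even subalgebra dimension = 2^(n-1)
n = 7 + 5 = 12
2^(12 - 1) = 2^11 = 2048
Verification: sum of C(12,k) for even k = 1 + 66 + 495 + 924 + 495 + 66 + 1 = 2048
Result = 2048


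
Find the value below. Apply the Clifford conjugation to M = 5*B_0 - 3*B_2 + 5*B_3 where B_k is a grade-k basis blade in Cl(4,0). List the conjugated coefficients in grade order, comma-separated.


Clifford conjugate sign for grade k: (-1)^(k(k+1)/2)
Grade 0: (-1)^(0*1/2) = (-1)^0 = 1, coeff 5 -> 5
Grade 2: (-1)^(2*3/2) = (-1)^3 = -1, coeff -3 -> 3
Grade 3: (-1)^(3*4/2) = (-1)^6 = 1, coeff 5 -> 5
Conjugated coefficients: 5, 3, 5


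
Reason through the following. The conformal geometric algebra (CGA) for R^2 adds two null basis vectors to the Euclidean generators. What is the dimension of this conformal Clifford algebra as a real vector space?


The conformal model of R^2 uses Cl(3,1): the 2 Euclidean generators plus two extra orthogonal generators e+ (e+^2 = +1) and e- (e-^2 = -1), from which the null vectors e0, einf are built.
Number of generators m = 2 + 2 = 4.
dim Cl(p,q) = 2^m = 2^4 = 16


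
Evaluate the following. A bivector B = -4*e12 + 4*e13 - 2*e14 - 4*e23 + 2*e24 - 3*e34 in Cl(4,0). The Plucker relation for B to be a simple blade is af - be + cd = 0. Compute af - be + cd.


Plucker relation: af - be + cd
a*f = (-4)*(-3) = 12
b*e = 4*2 = 8
c*d = (-2)*(-4) = 8
af - be + cd = 12 - 8 + 8
= 12


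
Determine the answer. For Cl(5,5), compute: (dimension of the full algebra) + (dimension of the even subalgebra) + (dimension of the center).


n = 5 + 5 = 10
Total dim = 2^10 = 1024
Even subalgebra dim = 2^9 = 512
n is even, so center dim = 1
Sum = 1024 + 512 + 1 = 1537


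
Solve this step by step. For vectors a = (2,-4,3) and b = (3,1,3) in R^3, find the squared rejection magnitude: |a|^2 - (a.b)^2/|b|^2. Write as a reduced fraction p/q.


|a|^2 = 2^2 + (-4)^2 + 3^2 = 29
|b|^2 = 3^2 + 1^2 + 3^2 = 19
a . b = 2*3 + (-4)*1 + 3*3 = 11
(a.b)^2 = 11^2 = 121
|rej|^2 = 29 - 121/19
= (551 - 121)/19
= 430/19
In lowest terms: 430/19


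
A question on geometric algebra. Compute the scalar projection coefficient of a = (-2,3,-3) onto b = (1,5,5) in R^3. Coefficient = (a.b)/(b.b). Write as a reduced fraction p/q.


Projection coefficient = (a . b) / (b . b)
a . b = (-2)*1 + 3*5 + (-3)*5
= -2 + 15 + (-15) = -2
b . b = 1^2 + 5^2 + 5^2
= 1 + 25 + 25 = 51
Coefficient = -2/51
In lowest terms: -2/51


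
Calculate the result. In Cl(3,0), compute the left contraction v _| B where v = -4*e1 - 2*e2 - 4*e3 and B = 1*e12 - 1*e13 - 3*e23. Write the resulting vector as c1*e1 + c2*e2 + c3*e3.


Left contraction v _| B = <vB>_1 (grade-1 part of the geometric product vB).
Using e1_|e12 = e2, e2_|e12 = -e1, e1_|e13 = e3, e3_|e13 = -e1, e2_|e23 = e3, e3_|e23 = -e2:
e1 coeff: -v2*b12 - v3*b13 = -(-2)*(1) - (-4)*(-1) = -2
e2 coeff: v1*b12 - v3*b23 = (-4)*(1) - (-4)*(-3) = -16
e3 coeff: v1*b13 + v2*b23 = (-4)*(-1) + (-2)*(-3) = 10
v _| B = -2*e1 - 16*e2 + 10*e3


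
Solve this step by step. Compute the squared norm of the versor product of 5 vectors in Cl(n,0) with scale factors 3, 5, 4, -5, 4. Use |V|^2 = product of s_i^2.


Each vector v_i has |v_i|^2 = s_i^2
Squared scales: 3^2 = 9, 5^2 = 25, 4^2 = 16, (-5)^2 = 25, 4^2 = 16
|V|^2 = 9 * 25 * 16 * 25 * 16
= 1440000


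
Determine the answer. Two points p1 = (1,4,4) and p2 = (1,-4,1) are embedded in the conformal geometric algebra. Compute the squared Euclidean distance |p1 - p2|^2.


p1 - p2 = (0, 8, 3)
|p1 - p2|^2 = 0^2 + 8^2 + 3^2
= 0 + 64 + 9
= 73


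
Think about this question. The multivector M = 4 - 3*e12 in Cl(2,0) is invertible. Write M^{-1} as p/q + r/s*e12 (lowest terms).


M = 4 - 3*e12, where e12^2 = -1.
Since M commutes with its reverse ~M = a - b*e12, M * ~M = a^2 - b^2*e12^2 = a^2 + b^2.
So M^{-1} = ~M / (a^2 + b^2) = (a - b*e12)/(a^2 + b^2).
a^2 + b^2 = 16 + 9 = 25
Scalar part = 4/25 = 4/25
Bivector coeff = 3/25 = 3/25
M^{-1} = 4/25 + 3/25*e12


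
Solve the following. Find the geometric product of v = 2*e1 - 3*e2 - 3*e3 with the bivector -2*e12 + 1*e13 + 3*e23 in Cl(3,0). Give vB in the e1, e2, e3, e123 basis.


vB has grade-1 (vector) and grade-3 (trivector) parts: vB = (v _| B) + (v ^ B).
Vector part <vB>_1:
  e1: -v2*b12 - v3*b13 = -(-3)*(-2) - (-3)*(1) = -3
  e2: v1*b12 - v3*b23 = (2)*(-2) - (-3)*(3) = 5
  e3: v1*b13 + v2*b23 = (2)*(1) + (-3)*(3) = -7
Trivector part <vB>_3:
  e123: v1*b23 - v2*b13 + v3*b12 = (2)*(3) - (-3)*(1) + (-3)*(-2) = 15
vB = -3*e1 + 5*e2 - 7*e3 + 15*e123


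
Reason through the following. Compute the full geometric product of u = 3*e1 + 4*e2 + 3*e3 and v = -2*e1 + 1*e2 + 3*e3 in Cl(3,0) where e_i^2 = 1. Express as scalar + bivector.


In Cl(3,0): e_i^2 = 1, e_ie_j = -e_je_i for i != j.
Scalar part = u . v = 3*(-2) + 4*1 + 3*3
= -6 + 4 + 9 = 7
e12 coeff = 3*1 - 4*(-2) = 3 - (-8) = 11
e13 coeff = 3*3 - 3*(-2) = 9 - (-6) = 15
e23 coeff = 4*3 - 3*1 = 12 - 3 = 9
uv = 7 + 11*e12 + 15*e13 + 9*e23


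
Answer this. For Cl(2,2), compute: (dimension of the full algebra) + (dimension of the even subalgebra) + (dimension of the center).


n = 2 + 2 = 4
Total dim = 2^4 = 16
Even subalgebra dim = 2^3 = 8
n is even, so center dim = 1
Sum = 16 + 8 + 1 = 25


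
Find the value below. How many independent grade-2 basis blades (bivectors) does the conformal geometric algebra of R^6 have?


The conformal model of R^6 uses Cl(7,1) with m = 6 + 2 = 8 generators.
Number of grade-2 blades = C(m, 2) = C(8, 2)
= 8*7/2 = 28


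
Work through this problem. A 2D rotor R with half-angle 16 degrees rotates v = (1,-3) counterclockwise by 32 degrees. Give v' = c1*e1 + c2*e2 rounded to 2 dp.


Rotor R = cos(16deg) - sin(16deg)*e12
Rotation angle theta = 2 * 16 = 32 degrees
v' = R*v*~R rotates v by theta.
cos(32deg) = 0.8480, sin(32deg) = 0.5299
v'_1 = 1*cos(32deg) - (-3)*sin(32deg)
= 1*0.8480 - (-3)*0.5299
= 2.44
v'_2 = 1*sin(32deg) + (-3)*cos(32deg)
= 1*0.5299 + (-3)*0.8480
= -2.01
v' = 2.44*e1 - 2.01*e2


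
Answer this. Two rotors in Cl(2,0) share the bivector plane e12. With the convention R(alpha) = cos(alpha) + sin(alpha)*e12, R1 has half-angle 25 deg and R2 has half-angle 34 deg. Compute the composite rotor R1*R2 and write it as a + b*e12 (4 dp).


Same-plane rotors commute and their half-angles add:
R1*R2 = cos(a1 + a2) + sin(a1 + a2)*e12.
a1 + a2 = 25 + 34 = 59 deg
cos(59 deg) = 0.5150
sin(59 deg) = 0.8572
R1*R2 = 0.5150 + 0.8572*e12


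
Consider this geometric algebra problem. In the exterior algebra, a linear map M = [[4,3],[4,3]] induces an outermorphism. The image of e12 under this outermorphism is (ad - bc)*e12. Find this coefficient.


The outermorphism of a linear map f sends e1^e2 to f(e1)^f(e2).
f(e1) = 4*e1 + 4*e2
f(e2) = 3*e1 + 3*e2
f(e1) ^ f(e2) = (4*e1 + 4*e2) ^ (3*e1 + 3*e2)
= 4*3*e12 + 4*3*e21
= (12 - 12)*e12
= 0*e12
Coefficient = 0


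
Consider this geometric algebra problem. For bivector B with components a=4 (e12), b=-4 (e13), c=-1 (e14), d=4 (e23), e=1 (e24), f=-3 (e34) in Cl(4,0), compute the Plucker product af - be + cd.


Plucker relation: af - be + cd
a*f = 4*(-3) = -12
b*e = (-4)*1 = -4
c*d = (-1)*4 = -4
af - be + cd = -12 - (-4) + (-4)
= -12


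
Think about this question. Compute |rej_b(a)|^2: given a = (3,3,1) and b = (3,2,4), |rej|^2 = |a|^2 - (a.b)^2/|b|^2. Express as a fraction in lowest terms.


|a|^2 = 3^2 + 3^2 + 1^2 = 19
|b|^2 = 3^2 + 2^2 + 4^2 = 29
a . b = 3*3 + 3*2 + 1*4 = 19
(a.b)^2 = 19^2 = 361
|rej|^2 = 19 - 361/29
= (551 - 361)/29
= 190/29
In lowest terms: 190/29


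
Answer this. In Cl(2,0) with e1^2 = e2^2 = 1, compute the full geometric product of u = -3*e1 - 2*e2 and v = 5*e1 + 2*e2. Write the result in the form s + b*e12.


Expand: (-3*e1 - 2*e2)(5*e1 + 2*e2)
= (-3)*5*e1e1 + (-3)*2*e1e2 + (-2)*5*e2e1 + (-2)*2*e2e2
Using e1^2 = e2^2 = 1, e2e1 = -e1e2:
Scalar part s = (-3)*5 + (-2)*2 = -15 + (-4) = -19
Bivector part b = (-3)*2 - (-2)*5 = -6 - (-10) = 4
uv = -19 + 4*e12


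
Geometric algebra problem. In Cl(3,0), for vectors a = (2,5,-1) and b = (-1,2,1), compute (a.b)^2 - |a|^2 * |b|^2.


a . b = 2*(-1) + 5*2 + (-1)*1
= -2 + 10 + (-1) = 7
|a|^2 = 2^2 + 5^2 + (-1)^2 = 30
|b|^2 = (-1)^2 + 2^2 + 1^2 = 6
(a.b)^2 = 7^2 = 49
|a|^2 * |b|^2 = 30 * 6 = 180
Result = 49 - 180 = -131


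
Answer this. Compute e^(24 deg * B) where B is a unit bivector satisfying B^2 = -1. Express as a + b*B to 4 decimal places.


For a unit bivector B with B^2 = -1, the exponential series gives
e^(theta*B) = cos(theta) + sin(theta)*B (the GA analogue of Euler's formula).
theta = 24 degrees = 0.418879 rad
cos(24 deg) = 0.9135
sin(24 deg) = 0.4067
exp(theta*B) = 0.9135 + 0.4067*B


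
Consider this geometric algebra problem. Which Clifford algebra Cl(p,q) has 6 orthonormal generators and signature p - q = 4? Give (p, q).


We need p + q = 6 and p - q = 4.
Adding: 2p = 6 + 4 = 10, so p = 5.
Then q = 6 - 5 = 1.
(p, q) = (5, 1)


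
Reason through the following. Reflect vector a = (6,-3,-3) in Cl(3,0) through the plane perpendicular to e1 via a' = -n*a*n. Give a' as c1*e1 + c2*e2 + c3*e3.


Reflection formula: a' = -n*a*n, with n = e1 (unit vector, n^2 = 1).
For reflection through hyperplane perp to e1:
The component along e1 flips sign, others stay.
a = (6, -3, -3)
a' = (-6, -3, -3)
a' = -6*e1 - 3*e2 - 3*e3
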